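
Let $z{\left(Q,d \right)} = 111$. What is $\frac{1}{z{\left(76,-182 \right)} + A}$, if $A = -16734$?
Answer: $- \frac{1}{16623} \approx -6.0158 \cdot 10^{-5}$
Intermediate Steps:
$\frac{1}{z{\left(76,-182 \right)} + A} = \frac{1}{111 - 16734} = \frac{1}{-16623} = - \frac{1}{16623}$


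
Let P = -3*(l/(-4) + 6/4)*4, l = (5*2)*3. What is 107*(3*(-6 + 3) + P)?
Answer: 6741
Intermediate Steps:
l = 30 (l = 10*3 = 30)
P = 72 (P = -3*(30/(-4) + 6/4)*4 = -3*(30*(-1/4) + 6*(1/4))*4 = -3*(-15/2 + 3/2)*4 = -3*(-6)*4 = 18*4 = 72)
107*(3*(-6 + 3) + P) = 107*(3*(-6 + 3) + 72) = 107*(3*(-3) + 72) = 107*(-9 + 72) = 107*63 = 6741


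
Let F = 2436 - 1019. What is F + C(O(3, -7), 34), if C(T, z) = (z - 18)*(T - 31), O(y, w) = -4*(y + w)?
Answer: 1177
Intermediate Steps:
O(y, w) = -4*w - 4*y (O(y, w) = -4*(w + y) = -4*w - 4*y)
C(T, z) = (-31 + T)*(-18 + z) (C(T, z) = (-18 + z)*(-31 + T) = (-31 + T)*(-18 + z))
F = 1417
F + C(O(3, -7), 34) = 1417 + (558 - 31*34 - 18*(-4*(-7) - 4*3) + (-4*(-7) - 4*3)*34) = 1417 + (558 - 1054 - 18*(28 - 12) + (28 - 12)*34) = 1417 + (558 - 1054 - 18*16 + 16*34) = 1417 + (558 - 1054 - 288 + 544) = 1417 - 240 = 1177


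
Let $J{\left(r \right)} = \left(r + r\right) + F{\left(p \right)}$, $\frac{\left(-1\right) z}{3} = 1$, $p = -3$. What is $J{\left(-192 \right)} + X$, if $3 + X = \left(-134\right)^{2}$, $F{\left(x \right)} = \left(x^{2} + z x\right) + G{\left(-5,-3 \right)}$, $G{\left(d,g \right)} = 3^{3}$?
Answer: $17614$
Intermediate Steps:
$z = -3$ ($z = \left(-3\right) 1 = -3$)
$G{\left(d,g \right)} = 27$
$F{\left(x \right)} = 27 + x^{2} - 3 x$ ($F{\left(x \right)} = \left(x^{2} - 3 x\right) + 27 = 27 + x^{2} - 3 x$)
$X = 17953$ ($X = -3 + \left(-134\right)^{2} = -3 + 17956 = 17953$)
$J{\left(r \right)} = 45 + 2 r$ ($J{\left(r \right)} = \left(r + r\right) + \left(27 + \left(-3\right)^{2} - -9\right) = 2 r + \left(27 + 9 + 9\right) = 2 r + 45 = 45 + 2 r$)
$J{\left(-192 \right)} + X = \left(45 + 2 \left(-192\right)\right) + 17953 = \left(45 - 384\right) + 17953 = -339 + 17953 = 17614$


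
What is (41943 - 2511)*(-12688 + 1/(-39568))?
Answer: -2474549171265/4946 ≈ -5.0031e+8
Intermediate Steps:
(41943 - 2511)*(-12688 + 1/(-39568)) = 39432*(-12688 - 1/39568) = 39432*(-502038785/39568) = -2474549171265/4946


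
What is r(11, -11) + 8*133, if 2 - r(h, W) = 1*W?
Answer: 1077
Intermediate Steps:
r(h, W) = 2 - W
r(11, -11) + 8*133 = (2 - 1*(-11)) + 8*133 = (2 + 11) + 1064 = 13 + 1064 = 1077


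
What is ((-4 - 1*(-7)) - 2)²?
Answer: 1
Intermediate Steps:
((-4 - 1*(-7)) - 2)² = ((-4 + 7) - 2)² = (3 - 2)² = 1² = 1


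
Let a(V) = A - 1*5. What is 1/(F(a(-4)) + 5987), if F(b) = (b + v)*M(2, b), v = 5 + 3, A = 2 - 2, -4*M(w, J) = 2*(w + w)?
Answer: 1/5981 ≈ 0.00016720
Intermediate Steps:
M(w, J) = -w (M(w, J) = -(w + w)/2 = -2*w/2 = -w)
A = 0
v = 8
a(V) = -5 (a(V) = 0 - 1*5 = 0 - 5 = -5)
F(b) = -16 - 2*b (F(b) = (b + 8)*(-1*2) = (8 + b)*(-2) = -16 - 2*b)
1/(F(a(-4)) + 5987) = 1/((-16 - 2*(-5)) + 5987) = 1/((-16 + 10) + 5987) = 1/(-6 + 5987) = 1/5981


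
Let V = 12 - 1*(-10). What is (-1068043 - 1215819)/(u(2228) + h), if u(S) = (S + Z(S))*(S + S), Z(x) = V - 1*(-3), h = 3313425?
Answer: -2283862/13352793 ≈ -0.17104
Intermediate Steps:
V = 22 (V = 12 + 10 = 22)
Z(x) = 25 (Z(x) = 22 - 1*(-3) = 22 + 3 = 25)
u(S) = 2*S*(25 + S) (u(S) = (S + 25)*(S + S) = (25 + S)*(2*S) = 2*S*(25 + S))
(-1068043 - 1215819)/(u(2228) + h) = (-1068043 - 1215819)/(2*2228*(25 + 2228) + 3313425) = -2283862/(2*2228*2253 + 3313425) = -2283862/(10039368 + 3313425) = -2283862/13352793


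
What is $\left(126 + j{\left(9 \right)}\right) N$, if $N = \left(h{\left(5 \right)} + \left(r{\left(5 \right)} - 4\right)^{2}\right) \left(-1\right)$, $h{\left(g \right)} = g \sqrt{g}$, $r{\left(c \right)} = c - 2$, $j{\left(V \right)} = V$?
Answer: $-135 - 675 \sqrt{5} \approx -1644.3$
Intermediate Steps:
$r{\left(c \right)} = -2 + c$ ($r{\left(c \right)} = c - 2 = -2 + c$)
$h{\left(g \right)} = g^{\frac{3}{2}}$
$N = -1 - 5 \sqrt{5}$ ($N = \left(5^{\frac{3}{2}} + \left(\left(-2 + 5\right) - 4\right)^{2}\right) \left(-1\right) = \left(5 \sqrt{5} + \left(3 - 4\right)^{2}\right) \left(-1\right) = \left(5 \sqrt{5} + \left(-1\right)^{2}\right) \left(-1\right) = \left(5 \sqrt{5} + 1\right) \left(-1\right) = \left(1 + 5 \sqrt{5}\right) \left(-1\right) = -1 - 5 \sqrt{5} \approx -12.18$)
$\left(126 + j{\left(9 \right)}\right) N = \left(126 + 9\right) \left(-1 - 5 \sqrt{5}\right) = 135 \left(-1 - 5 \sqrt{5}\right) = -135 - 675 \sqrt{5}$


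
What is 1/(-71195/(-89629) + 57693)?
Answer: 89629/5171037092 ≈ 1.7333e-5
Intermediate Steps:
1/(-71195/(-89629) + 57693) = 1/(-71195*(-1/89629) + 57693) = 1/(71195/89629 + 57693) = 1/(5171037092/89629) = 89629/5171037092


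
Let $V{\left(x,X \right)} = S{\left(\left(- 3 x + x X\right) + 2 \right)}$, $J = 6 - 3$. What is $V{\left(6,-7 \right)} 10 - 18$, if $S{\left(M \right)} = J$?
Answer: $12$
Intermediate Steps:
$J = 3$ ($J = 6 - 3 = 3$)
$S{\left(M \right)} = 3$
$V{\left(x,X \right)} = 3$
$V{\left(6,-7 \right)} 10 - 18 = 3 \cdot 10 - 18 = 30 - 18 = 12$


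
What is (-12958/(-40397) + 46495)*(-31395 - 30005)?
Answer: -115325868442200/40397 ≈ -2.8548e+9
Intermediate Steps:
(-12958/(-40397) + 46495)*(-31395 - 30005) = (-12958*(-1/40397) + 46495)*(-61400) = (12958/40397 + 46495)*(-61400) = (1878271473/40397)*(-61400) = -115325868442200/40397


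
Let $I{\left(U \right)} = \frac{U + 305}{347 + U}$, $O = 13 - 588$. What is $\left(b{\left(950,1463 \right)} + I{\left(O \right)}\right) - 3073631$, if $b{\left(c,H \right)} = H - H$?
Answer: $- \frac{116797933}{38} \approx -3.0736 \cdot 10^{6}$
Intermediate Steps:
$b{\left(c,H \right)} = 0$
$O = -575$ ($O = 13 - 588 = -575$)
$I{\left(U \right)} = \frac{305 + U}{347 + U}$
$\left(b{\left(950,1463 \right)} + I{\left(O \right)}\right) - 3073631 = \left(0 + \frac{305 - 575}{347 - 575}\right) - 3073631 = \left(0 + \frac{1}{-228} \left(-270\right)\right) - 3073631 = \left(0 - - \frac{45}{38}\right) - 3073631 = \left(0 + \frac{45}{38}\right) - 3073631 = \frac{45}{38} - 3073631 = - \frac{116797933}{38}$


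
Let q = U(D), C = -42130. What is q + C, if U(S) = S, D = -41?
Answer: -42171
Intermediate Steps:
q = -41
q + C = -41 - 42130 = -42171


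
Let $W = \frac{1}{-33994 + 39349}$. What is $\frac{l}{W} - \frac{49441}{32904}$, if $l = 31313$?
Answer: $\frac{5517379358519}{32904} \approx 1.6768 \cdot 10^{8}$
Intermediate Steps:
$W = \frac{1}{5355} \approx 0.00018674$
$\frac{l}{W} - \frac{49441}{32904} = 31313 \frac{1}{\frac{1}{5355}} - \frac{49441}{32904} = 31313 \cdot 5355 - \frac{49441}{32904} = 167681115 - \frac{49441}{32904} = \frac{5517379358519}{32904}$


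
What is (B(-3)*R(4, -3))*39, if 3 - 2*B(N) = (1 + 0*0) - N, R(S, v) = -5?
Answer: 195/2 ≈ 97.500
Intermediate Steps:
B(N) = 1 + N/2 (B(N) = 3/2 - ((1 + 0*0) - N)/2 = 3/2 - ((1 + 0) - N)/2 = 3/2 - (1 - N)/2 = 3/2 + (-½ + N/2) = 1 + N/2)
(B(-3)*R(4, -3))*39 = ((1 + (½)*(-3))*(-5))*39 = ((1 - 3/2)*(-5))*39 = -½*(-5)*39 = (5/2)*39 = 195/2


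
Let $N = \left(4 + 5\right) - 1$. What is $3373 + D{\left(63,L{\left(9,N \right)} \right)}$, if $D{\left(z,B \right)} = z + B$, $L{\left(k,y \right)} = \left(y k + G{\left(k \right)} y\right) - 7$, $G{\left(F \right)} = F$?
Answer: $3573$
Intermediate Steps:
$N = 8$ ($N = 9 - 1 = 8$)
$L{\left(k,y \right)} = -7 + 2 k y$ ($L{\left(k,y \right)} = \left(y k + k y\right) - 7 = \left(k y + k y\right) - 7 = 2 k y - 7 = -7 + 2 k y$)
$D{\left(z,B \right)} = B + z$
$3373 + D{\left(63,L{\left(9,N \right)} \right)} = 3373 + \left(\left(-7 + 2 \cdot 9 \cdot 8\right) + 63\right) = 3373 + \left(\left(-7 + 144\right) + 63\right) = 3373 + \left(137 + 63\right) = 3373 + 200 = 3573$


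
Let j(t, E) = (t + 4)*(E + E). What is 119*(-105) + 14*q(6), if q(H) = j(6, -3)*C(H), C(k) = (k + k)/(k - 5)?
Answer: -22575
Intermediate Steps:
j(t, E) = 2*E*(4 + t) (j(t, E) = (4 + t)*(2*E) = 2*E*(4 + t))
C(k) = 2*k/(-5 + k) (C(k) = (2*k)/(-5 + k) = 2*k/(-5 + k))
q(H) = -120*H/(-5 + H) (q(H) = (2*(-3)*(4 + 6))*(2*H/(-5 + H)) = (2*(-3)*10)*(2*H/(-5 + H)) = -120*H/(-5 + H))
119*(-105) + 14*q(6) = 119*(-105) + 14*(-120*6/(-5 + 6)) = -12495 + 14*(-120*6/1) = -12495 + 14*(-120*6*1) = -12495 + 14*(-720) = -12495 - 10080 = -22575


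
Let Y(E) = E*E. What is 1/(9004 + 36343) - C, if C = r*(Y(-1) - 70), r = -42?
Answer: -131415605/45347 ≈ -2898.0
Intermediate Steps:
Y(E) = E²
C = 2898 (C = -42*((-1)² - 70) = -42*(1 - 70) = -42*(-69) = 2898)
1/(9004 + 36343) - C = 1/(9004 + 36343) - 1*2898 = 1/45347 - 2898 = -131415605/45347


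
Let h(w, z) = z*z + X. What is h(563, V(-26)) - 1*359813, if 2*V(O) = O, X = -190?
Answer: -359834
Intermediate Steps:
V(O) = O/2
h(w, z) = -190 + z**2 (h(w, z) = z*z - 190 = z**2 - 190 = -190 + z**2)
h(563, V(-26)) - 1*359813 = (-190 + ((1/2)*(-26))**2) - 1*359813 = (-190 + (-13)**2) - 359813 = (-190 + 169) - 359813 = -21 - 359813 = -359834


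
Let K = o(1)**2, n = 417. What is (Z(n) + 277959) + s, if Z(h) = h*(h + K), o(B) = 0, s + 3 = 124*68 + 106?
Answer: 460383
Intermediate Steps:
s = 8535 (s = -3 + (124*68 + 106) = -3 + (8432 + 106) = -3 + 8538 = 8535)
K = 0 (K = 0**2 = 0)
Z(h) = h**2 (Z(h) = h*(h + 0) = h*h = h**2)
(Z(n) + 277959) + s = (417**2 + 277959) + 8535 = (173889 + 277959) + 8535 = 451848 + 8535 = 460383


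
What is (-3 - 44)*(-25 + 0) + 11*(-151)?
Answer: -486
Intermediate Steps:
(-3 - 44)*(-25 + 0) + 11*(-151) = -47*(-25) - 1661 = 1175 - 1661 = -486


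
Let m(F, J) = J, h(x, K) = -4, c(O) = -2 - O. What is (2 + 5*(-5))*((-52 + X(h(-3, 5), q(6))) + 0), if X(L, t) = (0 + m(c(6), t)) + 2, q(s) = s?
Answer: 1012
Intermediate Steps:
X(L, t) = 2 + t (X(L, t) = (0 + t) + 2 = t + 2 = 2 + t)
(2 + 5*(-5))*((-52 + X(h(-3, 5), q(6))) + 0) = (2 + 5*(-5))*((-52 + (2 + 6)) + 0) = (2 - 25)*((-52 + 8) + 0) = -23*(-44 + 0) = -23*(-44) = 1012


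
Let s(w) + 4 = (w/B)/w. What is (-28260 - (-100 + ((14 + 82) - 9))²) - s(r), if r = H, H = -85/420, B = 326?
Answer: -9266551/326 ≈ -28425.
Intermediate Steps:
H = -17/84 (H = -85*1/420 = -17/84 ≈ -0.20238)
r = -17/84 ≈ -0.20238
s(w) = -1303/326 (s(w) = -4 + (w/326)/w = -4 + 1/326 = -1303/326)
(-28260 - (-100 + ((14 + 82) - 9))²) - s(r) = (-28260 - (-100 + ((14 + 82) - 9))²) - 1*(-1303/326) = (-28260 - (-100 + (96 - 9))²) + 1303/326 = (-28260 - (-100 + 87)²) + 1303/326 = (-28260 - 1*(-13)²) + 1303/326 = (-28260 - 1*169) + 1303/326 = (-28260 - 169) + 1303/326 = -28429 + 1303/326 = -9266551/326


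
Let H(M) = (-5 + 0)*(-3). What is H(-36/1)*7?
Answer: 105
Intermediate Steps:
H(M) = 15 (H(M) = -5*(-3) = 15)
H(-36/1)*7 = 15*7 = 105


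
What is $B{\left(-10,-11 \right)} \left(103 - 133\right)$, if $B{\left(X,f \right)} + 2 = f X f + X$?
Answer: $36660$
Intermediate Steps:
$B{\left(X,f \right)} = -2 + X + X f^{2}$ ($B{\left(X,f \right)} = -2 + \left(f X f + X\right) = -2 + \left(X f f + X\right) = -2 + \left(X f^{2} + X\right) = -2 + \left(X + X f^{2}\right) = -2 + X + X f^{2}$)
$B{\left(-10,-11 \right)} \left(103 - 133\right) = \left(-2 - 10 - 10 \left(-11\right)^{2}\right) \left(103 - 133\right) = \left(-2 - 10 - 1210\right) \left(-30\right) = \left(-1222\right) \left(-30\right) = 36660$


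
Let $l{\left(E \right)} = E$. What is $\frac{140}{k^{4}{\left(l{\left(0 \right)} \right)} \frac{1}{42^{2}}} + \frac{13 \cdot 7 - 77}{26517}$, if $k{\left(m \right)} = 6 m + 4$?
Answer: $\frac{409290119}{424272} \approx 964.69$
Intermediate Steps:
$k{\left(m \right)} = 4 + 6 m$
$\frac{140}{k^{4}{\left(l{\left(0 \right)} \right)} \frac{1}{42^{2}}} + \frac{13 \cdot 7 - 77}{26517} = \frac{140}{\left(4 + 6 \cdot 0\right)^{4} \frac{1}{42^{2}}} + \frac{13 \cdot 7 - 77}{26517} = \frac{140}{\left(4 + 0\right)^{4} \cdot \frac{1}{1764}} + \left(91 - 77\right) \frac{1}{26517} = \frac{140}{4^{4} \cdot \frac{1}{1764}} + 14 \cdot \frac{1}{26517} = \frac{140}{256 \cdot \frac{1}{1764}} + \frac{14}{26517} = \frac{140}{\frac{64}{441}} + \frac{14}{26517} = 140 \cdot \frac{441}{64} + \frac{14}{26517} = \frac{15435}{16} + \frac{14}{26517} = \frac{409290119}{424272}$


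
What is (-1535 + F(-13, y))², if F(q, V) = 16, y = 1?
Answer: 2307361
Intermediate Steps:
(-1535 + F(-13, y))² = (-1535 + 16)² = (-1519)² = 2307361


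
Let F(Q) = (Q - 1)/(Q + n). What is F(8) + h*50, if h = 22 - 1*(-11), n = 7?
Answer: 24757/15 ≈ 1650.5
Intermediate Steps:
h = 33 (h = 22 + 11 = 33)
F(Q) = (-1 + Q)/(7 + Q) (F(Q) = (Q - 1)/(Q + 7) = (-1 + Q)/(7 + Q))
F(8) + h*50 = (-1 + 8)/(7 + 8) + 33*50 = 7/15 + 1650 = 24757/15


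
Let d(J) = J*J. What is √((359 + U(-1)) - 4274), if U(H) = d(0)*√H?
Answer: 3*I*√435 ≈ 62.57*I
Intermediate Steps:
d(J) = J²
U(H) = 0 (U(H) = 0²*√H = 0*√H = 0)
√((359 + U(-1)) - 4274) = √((359 + 0) - 4274) = √(359 - 4274) = √(-3915) = 3*I*√435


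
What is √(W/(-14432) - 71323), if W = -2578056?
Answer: I*√57883340185/902 ≈ 266.73*I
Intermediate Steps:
√(W/(-14432) - 71323) = √(-2578056/(-14432) - 71323) = √(-2578056*(-1/14432) - 71323) = √(322257/1804 - 71323) = √(-128344435/1804) = I*√57883340185/902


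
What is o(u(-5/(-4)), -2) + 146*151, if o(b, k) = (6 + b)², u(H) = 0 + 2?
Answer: 22110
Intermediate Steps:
u(H) = 2
o(u(-5/(-4)), -2) + 146*151 = (6 + 2)² + 146*151 = 8² + 22046 = 64 + 22046 = 22110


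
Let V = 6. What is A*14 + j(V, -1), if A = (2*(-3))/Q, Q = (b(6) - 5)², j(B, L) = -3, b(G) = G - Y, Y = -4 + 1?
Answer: -33/4 ≈ -8.2500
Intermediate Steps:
Y = -3
b(G) = 3 + G (b(G) = G - 1*(-3) = G + 3 = 3 + G)
Q = 16 (Q = ((3 + 6) - 5)² = (9 - 5)² = 4² = 16)
A = -3/8 (A = (2*(-3))/16 = -6*1/16 = -3/8 ≈ -0.37500)
A*14 + j(V, -1) = -3/8*14 - 3 = -21/4 - 3 = -33/4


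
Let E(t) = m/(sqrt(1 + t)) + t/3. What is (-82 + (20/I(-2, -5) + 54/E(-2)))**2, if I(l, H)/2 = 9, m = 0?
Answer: 2122849/81 ≈ 26208.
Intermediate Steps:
I(l, H) = 18 (I(l, H) = 2*9 = 18)
E(t) = t/3 (E(t) = 0/(sqrt(1 + t)) + t/3 = 0/sqrt(1 + t) + t*(1/3) = 0 + t/3 = t/3)
(-82 + (20/I(-2, -5) + 54/E(-2)))**2 = (-82 + (20/18 + 54/(((1/3)*(-2)))))**2 = (-82 + (20*(1/18) + 54/(-2/3)))**2 = (-82 + (10/9 + 54*(-3/2)))**2 = (-82 + (10/9 - 81))**2 = (-82 - 719/9)**2 = (-1457/9)**2 = 2122849/81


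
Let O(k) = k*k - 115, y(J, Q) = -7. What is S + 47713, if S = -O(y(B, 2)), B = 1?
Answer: 47779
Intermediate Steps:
O(k) = -115 + k**2 (O(k) = k**2 - 115 = -115 + k**2)
S = 66 (S = -(-115 + (-7)**2) = -(-115 + 49) = -1*(-66) = 66)
S + 47713 = 66 + 47713 = 47779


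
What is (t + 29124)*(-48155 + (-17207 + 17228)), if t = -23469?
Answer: -272197770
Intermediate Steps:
(t + 29124)*(-48155 + (-17207 + 17228)) = (-23469 + 29124)*(-48155 + (-17207 + 17228)) = 5655*(-48155 + 21) = 5655*(-48134) = -272197770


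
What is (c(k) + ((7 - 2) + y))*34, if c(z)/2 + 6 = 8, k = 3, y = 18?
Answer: 918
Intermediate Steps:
c(z) = 4 (c(z) = -12 + 2*8 = -12 + 16 = 4)
(c(k) + ((7 - 2) + y))*34 = (4 + ((7 - 2) + 18))*34 = (4 + (5 + 18))*34 = (4 + 23)*34 = 27*34 = 918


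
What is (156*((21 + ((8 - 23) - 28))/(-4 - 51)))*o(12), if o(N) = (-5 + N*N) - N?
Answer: 39624/5 ≈ 7924.8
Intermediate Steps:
o(N) = -5 + N² - N (o(N) = (-5 + N²) - N = -5 + N² - N)
(156*((21 + ((8 - 23) - 28))/(-4 - 51)))*o(12) = (156*((21 + ((8 - 23) - 28))/(-4 - 51)))*(-5 + 12² - 1*12) = (156*((21 + (-15 - 28))/(-55)))*(-5 + 144 - 12) = (156*((21 - 43)*(-1/55)))*127 = (156*(-22*(-1/55)))*127 = (156*(⅖))*127 = (312/5)*127 = 39624/5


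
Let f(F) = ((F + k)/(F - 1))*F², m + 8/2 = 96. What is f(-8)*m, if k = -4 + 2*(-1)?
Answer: 82432/9 ≈ 9159.1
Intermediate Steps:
m = 92 (m = -4 + 96 = 92)
k = -6 (k = -4 - 2 = -6)
f(F) = F²*(-6 + F)/(-1 + F) (f(F) = ((F - 6)/(F - 1))*F² = ((-6 + F)/(-1 + F))*F² = F²*(-6 + F)/(-1 + F))
f(-8)*m = ((-8)²*(-6 - 8)/(-1 - 8))*92 = (64*(-14)/(-9))*92 = (64*(-⅑)*(-14))*92 = (896/9)*92 = 82432/9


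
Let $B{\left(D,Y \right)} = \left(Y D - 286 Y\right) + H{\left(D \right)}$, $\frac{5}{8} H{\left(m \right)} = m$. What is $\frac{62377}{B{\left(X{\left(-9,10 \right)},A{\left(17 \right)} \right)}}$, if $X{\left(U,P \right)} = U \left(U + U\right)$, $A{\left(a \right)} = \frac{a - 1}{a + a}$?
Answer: $\frac{5302045}{17072} \approx 310.57$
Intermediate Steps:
$H{\left(m \right)} = \frac{8 m}{5}$
$A{\left(a \right)} = \frac{-1 + a}{2 a}$
$X{\left(U,P \right)} = 2 U^{2}$ ($X{\left(U,P \right)} = U 2 U = 2 U^{2}$)
$B{\left(D,Y \right)} = - 286 Y + \frac{8 D}{5} + D Y$ ($B{\left(D,Y \right)} = \left(Y D - 286 Y\right) + \frac{8 D}{5} = \left(D Y - 286 Y\right) + \frac{8 D}{5} = \left(- 286 Y + D Y\right) + \frac{8 D}{5} = - 286 Y + \frac{8 D}{5} + D Y$)
$\frac{62377}{B{\left(X{\left(-9,10 \right)},A{\left(17 \right)} \right)}} = \frac{62377}{- 286 \frac{-1 + 17}{2 \cdot 17} + \frac{8 \cdot 2 \left(-9\right)^{2}}{5} + 2 \left(-9\right)^{2} \frac{-1 + 17}{2 \cdot 17}} = \frac{62377}{- 286 \cdot \frac{1}{2} \cdot \frac{1}{17} \cdot 16 + \frac{8 \cdot 2 \cdot 81}{5} + 2 \cdot 81 \cdot \frac{1}{2} \cdot \frac{1}{17} \cdot 16} = \frac{62377}{\left(-286\right) \frac{8}{17} + \frac{8}{5} \cdot 162 + 162 \cdot \frac{8}{17}} = \frac{62377}{- \frac{2288}{17} + \frac{1296}{5} + \frac{1296}{17}} = \frac{62377}{\frac{17072}{85}} = 62377 \cdot \frac{85}{17072} = \frac{5302045}{17072}$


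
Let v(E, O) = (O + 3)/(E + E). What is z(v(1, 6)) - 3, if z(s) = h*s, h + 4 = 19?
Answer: 129/2 ≈ 64.500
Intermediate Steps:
v(E, O) = (3 + O)/(2*E) (v(E, O) = (3 + O)/((2*E)) = (3 + O)*(1/(2*E)) = (3 + O)/(2*E))
h = 15 (h = -4 + 19 = 15)
z(s) = 15*s
z(v(1, 6)) - 3 = 15*((½)*(3 + 6)/1) - 3 = 15*((½)*1*9) - 3 = 15*(9/2) - 3 = 135/2 - 3 = 129/2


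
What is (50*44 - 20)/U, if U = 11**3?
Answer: 2180/1331 ≈ 1.6379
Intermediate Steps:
U = 1331
(50*44 - 20)/U = (50*44 - 20)/1331 = (2200 - 20)*(1/1331) = 2180*(1/1331) = 2180/1331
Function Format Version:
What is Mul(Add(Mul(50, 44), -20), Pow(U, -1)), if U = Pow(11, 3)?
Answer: Rational(2180, 1331) ≈ 1.6379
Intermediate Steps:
U = 1331
Mul(Add(Mul(50, 44), -20), Pow(U, -1)) = Mul(Add(Mul(50, 44), -20), Pow(1331, -1)) = Mul(Add(2200, -20), Rational(1, 1331)) = Mul(2180, Rational(1, 1331)) = Rational(2180, 1331)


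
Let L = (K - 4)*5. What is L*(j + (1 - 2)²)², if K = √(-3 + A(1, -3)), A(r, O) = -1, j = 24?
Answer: -12500 + 6250*I ≈ -12500.0 + 6250.0*I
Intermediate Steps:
K = 2*I (K = √(-3 - 1) = √(-4) = 2*I ≈ 2.0*I)
L = -20 + 10*I (L = (2*I - 4)*5 = (-4 + 2*I)*5 = -20 + 10*I ≈ -20.0 + 10.0*I)
L*(j + (1 - 2)²)² = (-20 + 10*I)*(24 + (1 - 2)²)² = (-20 + 10*I)*(24 + (-1)²)² = (-20 + 10*I)*(24 + 1)² = (-20 + 10*I)*25² = (-20 + 10*I)*625 = -12500 + 6250*I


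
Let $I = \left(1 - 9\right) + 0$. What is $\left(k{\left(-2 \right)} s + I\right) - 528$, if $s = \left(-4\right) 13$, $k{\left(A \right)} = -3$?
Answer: $-380$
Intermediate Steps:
$I = -8$ ($I = -8 + 0 = -8$)
$s = -52$
$\left(k{\left(-2 \right)} s + I\right) - 528 = \left(\left(-3\right) \left(-52\right) - 8\right) - 528 = \left(156 - 8\right) - 528 = 148 - 528 = -380$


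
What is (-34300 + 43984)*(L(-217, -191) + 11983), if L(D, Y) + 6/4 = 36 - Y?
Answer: 118227114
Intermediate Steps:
L(D, Y) = 69/2 - Y (L(D, Y) = -3/2 + (36 - Y) = 69/2 - Y)
(-34300 + 43984)*(L(-217, -191) + 11983) = (-34300 + 43984)*((69/2 - 1*(-191)) + 11983) = 9684*((69/2 + 191) + 11983) = 9684*(451/2 + 11983) = 9684*(24417/2) = 118227114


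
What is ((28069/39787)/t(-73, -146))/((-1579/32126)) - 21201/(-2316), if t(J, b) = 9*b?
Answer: 292039580840671/31864418240292 ≈ 9.1651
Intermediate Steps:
((28069/39787)/t(-73, -146))/((-1579/32126)) - 21201/(-2316) = ((28069/39787)/((9*(-146))))/((-1579/32126)) - 21201/(-2316) = ((28069*(1/39787))/(-1314))/((-1579*1/32126)) - 21201*(-1/2316) = ((28069/39787)*(-1/1314))/(-1579/32126) + 7067/772 = -28069/52280118*(-32126/1579) + 7067/772 = 450872347/41275153161 + 7067/772 = 292039580840671/31864418240292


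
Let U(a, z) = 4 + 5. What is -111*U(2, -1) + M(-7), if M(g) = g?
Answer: -1006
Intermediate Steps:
U(a, z) = 9
-111*U(2, -1) + M(-7) = -111*9 - 7 = -999 - 7 = -1006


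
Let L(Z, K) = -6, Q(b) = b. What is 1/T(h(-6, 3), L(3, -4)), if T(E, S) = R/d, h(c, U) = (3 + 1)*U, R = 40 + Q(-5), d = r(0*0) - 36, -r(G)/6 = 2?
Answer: -48/35 ≈ -1.3714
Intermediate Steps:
r(G) = -12 (r(G) = -6*2 = -12)
d = -48 (d = -12 - 36 = -48)
R = 35 (R = 40 - 5 = 35)
h(c, U) = 4*U
T(E, S) = -35/48 (T(E, S) = 35/(-48) = 35*(-1/48) = -35/48)
1/T(h(-6, 3), L(3, -4)) = 1/(-35/48) = -48/35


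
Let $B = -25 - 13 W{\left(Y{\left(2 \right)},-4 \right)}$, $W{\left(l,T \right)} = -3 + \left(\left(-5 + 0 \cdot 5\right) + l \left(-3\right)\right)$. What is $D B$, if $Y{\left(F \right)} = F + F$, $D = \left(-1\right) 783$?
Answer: $-184005$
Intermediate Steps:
$D = -783$
$Y{\left(F \right)} = 2 F$
$W{\left(l,T \right)} = -8 - 3 l$ ($W{\left(l,T \right)} = -3 - \left(5 + 3 l\right) = -8 - 3 l$)
$B = 235$ ($B = -25 - 13 \left(-8 - 3 \cdot 2 \cdot 2\right) = -25 - 13 \left(-8 - 12\right) = -25 - -260 = -25 + 260 = 235$)
$D B = \left(-783\right) 235 = -184005$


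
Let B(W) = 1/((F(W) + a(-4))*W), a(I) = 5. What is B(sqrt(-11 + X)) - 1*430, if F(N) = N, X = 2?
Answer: -14621/34 - 5*I/102 ≈ -430.03 - 0.04902*I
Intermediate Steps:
B(W) = 1/(W*(5 + W)) (B(W) = 1/((W + 5)*W) = 1/((5 + W)*W) = 1/(W*(5 + W)))
B(sqrt(-11 + X)) - 1*430 = 1/((sqrt(-11 + 2))*(5 + sqrt(-11 + 2))) - 1*430 = 1/((sqrt(-9))*(5 + sqrt(-9))) - 430 = 1/(((3*I))*(5 + 3*I)) - 430 = (-I/3)*((5 - 3*I)/34) - 430 = -I*(5 - 3*I)/102 - 430 = -430 - I*(5 - 3*I)/102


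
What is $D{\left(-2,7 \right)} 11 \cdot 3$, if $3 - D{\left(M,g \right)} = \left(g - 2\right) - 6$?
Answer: $132$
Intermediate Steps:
$D{\left(M,g \right)} = 11 - g$ ($D{\left(M,g \right)} = 3 - \left(\left(g - 2\right) - 6\right) = 3 - \left(\left(-2 + g\right) - 6\right) = 3 - \left(-8 + g\right) = 11 - g$)
$D{\left(-2,7 \right)} 11 \cdot 3 = \left(11 - 7\right) 11 \cdot 3 = 4 \cdot 11 \cdot 3 = 44 \cdot 3 = 132$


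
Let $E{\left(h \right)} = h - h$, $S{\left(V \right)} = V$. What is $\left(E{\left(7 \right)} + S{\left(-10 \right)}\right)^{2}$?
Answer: $100$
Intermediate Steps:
$E{\left(h \right)} = 0$
$\left(E{\left(7 \right)} + S{\left(-10 \right)}\right)^{2} = \left(0 - 10\right)^{2} = \left(-10\right)^{2} = 100$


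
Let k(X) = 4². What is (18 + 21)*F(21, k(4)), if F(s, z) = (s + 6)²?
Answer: 28431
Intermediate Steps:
k(X) = 16
F(s, z) = (6 + s)²
(18 + 21)*F(21, k(4)) = (18 + 21)*(6 + 21)² = 39*27² = 39*729 = 28431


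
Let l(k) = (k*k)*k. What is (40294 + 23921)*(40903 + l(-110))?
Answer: -82843578855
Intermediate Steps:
l(k) = k³ (l(k) = k²*k = k³)
(40294 + 23921)*(40903 + l(-110)) = (40294 + 23921)*(40903 + (-110)³) = 64215*(40903 - 1331000) = 64215*(-1290097) = -82843578855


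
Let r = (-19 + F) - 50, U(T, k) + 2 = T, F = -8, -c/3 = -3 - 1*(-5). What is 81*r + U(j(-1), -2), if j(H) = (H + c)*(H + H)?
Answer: -6225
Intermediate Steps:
c = -6 (c = -3*(-3 - 1*(-5)) = -3*(-3 + 5) = -3*2 = -6)
j(H) = 2*H*(-6 + H) (j(H) = (H - 6)*(H + H) = (-6 + H)*(2*H) = 2*H*(-6 + H))
U(T, k) = -2 + T
r = -77 (r = (-19 - 8) - 50 = -27 - 50 = -77)
81*r + U(j(-1), -2) = 81*(-77) + (-2 + 2*(-1)*(-6 - 1)) = -6237 + (-2 + 2*(-1)*(-7)) = -6237 + (-2 + 14) = -6237 + 12 = -6225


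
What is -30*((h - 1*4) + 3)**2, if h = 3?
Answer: -120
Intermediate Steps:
-30*((h - 1*4) + 3)**2 = -30*((3 - 1*4) + 3)**2 = -30*((3 - 4) + 3)**2 = -30*(-1 + 3)**2 = -30*2**2 = -30*4 = -120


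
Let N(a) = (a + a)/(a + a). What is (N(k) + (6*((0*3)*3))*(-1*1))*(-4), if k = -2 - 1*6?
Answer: -4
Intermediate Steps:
k = -8 (k = -2 - 6 = -8)
N(a) = 1 (N(a) = (2*a)/((2*a)) = (2*a)*(1/(2*a)) = 1)
(N(k) + (6*((0*3)*3))*(-1*1))*(-4) = (1 + (6*((0*3)*3))*(-1*1))*(-4) = (1 + (6*(0*3))*(-1))*(-4) = (1 + (6*0)*(-1))*(-4) = (1 + 0*(-1))*(-4) = (1 + 0)*(-4) = 1*(-4) = -4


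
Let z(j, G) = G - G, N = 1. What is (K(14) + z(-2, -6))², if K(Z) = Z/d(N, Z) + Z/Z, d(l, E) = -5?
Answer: 81/25 ≈ 3.2400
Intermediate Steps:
z(j, G) = 0
K(Z) = 1 - Z/5 (K(Z) = Z/(-5) + Z/Z = Z*(-⅕) + 1 = -Z/5 + 1 = 1 - Z/5)
(K(14) + z(-2, -6))² = ((1 - ⅕*14) + 0)² = ((1 - 14/5) + 0)² = (-9/5 + 0)² = (-9/5)² = 81/25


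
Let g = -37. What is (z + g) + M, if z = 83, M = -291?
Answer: -245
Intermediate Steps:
(z + g) + M = (83 - 37) - 291 = 46 - 291 = -245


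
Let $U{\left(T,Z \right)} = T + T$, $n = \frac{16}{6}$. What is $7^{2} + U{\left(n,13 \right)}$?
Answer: $\frac{163}{3} \approx 54.333$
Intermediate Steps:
$n = \frac{8}{3}$ ($n = 16 \cdot \frac{1}{6} = \frac{8}{3} \approx 2.6667$)
$U{\left(T,Z \right)} = 2 T$
$7^{2} + U{\left(n,13 \right)} = 7^{2} + 2 \cdot \frac{8}{3} = 49 + \frac{16}{3} = \frac{163}{3}$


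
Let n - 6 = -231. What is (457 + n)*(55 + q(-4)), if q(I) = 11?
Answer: 15312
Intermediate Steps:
n = -225 (n = 6 - 231 = -225)
(457 + n)*(55 + q(-4)) = (457 - 225)*(55 + 11) = 232*66 = 15312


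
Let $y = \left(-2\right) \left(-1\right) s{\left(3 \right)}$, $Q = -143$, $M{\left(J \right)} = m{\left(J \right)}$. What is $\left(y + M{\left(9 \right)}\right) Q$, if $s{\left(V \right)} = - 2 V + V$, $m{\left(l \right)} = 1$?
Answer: $715$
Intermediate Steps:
$s{\left(V \right)} = - V$
$M{\left(J \right)} = 1$
$y = -6$ ($y = \left(-2\right) \left(-1\right) \left(\left(-1\right) 3\right) = 2 \left(-3\right) = -6$)
$\left(y + M{\left(9 \right)}\right) Q = \left(-6 + 1\right) \left(-143\right) = \left(-5\right) \left(-143\right) = 715$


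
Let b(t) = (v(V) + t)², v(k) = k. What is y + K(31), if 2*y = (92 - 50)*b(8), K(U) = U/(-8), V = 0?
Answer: 10721/8 ≈ 1340.1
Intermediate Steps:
K(U) = -U/8 (K(U) = U*(-⅛) = -U/8)
b(t) = t² (b(t) = (0 + t)² = t²)
y = 1344 (y = ((92 - 50)*8²)/2 = (42*64)/2 = (½)*2688 = 1344)
y + K(31) = 1344 - ⅛*31 = 1344 - 31/8 = 10721/8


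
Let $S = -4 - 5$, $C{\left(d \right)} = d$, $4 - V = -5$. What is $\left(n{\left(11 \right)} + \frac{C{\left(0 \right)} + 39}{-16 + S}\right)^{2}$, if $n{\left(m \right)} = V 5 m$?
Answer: $\frac{152176896}{625} \approx 2.4348 \cdot 10^{5}$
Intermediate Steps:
$V = 9$ ($V = 4 - -5 = 4 + 5 = 9$)
$S = -9$ ($S = -4 - 5 = -9$)
$n{\left(m \right)} = 45 m$ ($n{\left(m \right)} = 9 \cdot 5 m = 45 m$)
$\left(n{\left(11 \right)} + \frac{C{\left(0 \right)} + 39}{-16 + S}\right)^{2} = \left(45 \cdot 11 + \frac{0 + 39}{-16 - 9}\right)^{2} = \left(495 + \frac{39}{-25}\right)^{2} = \left(495 + 39 \left(- \frac{1}{25}\right)\right)^{2} = \left(495 - \frac{39}{25}\right)^{2} = \left(\frac{12336}{25}\right)^{2} = \frac{152176896}{625}$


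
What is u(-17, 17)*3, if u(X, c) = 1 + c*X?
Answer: -864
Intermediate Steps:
u(X, c) = 1 + X*c
u(-17, 17)*3 = (1 - 17*17)*3 = (1 - 289)*3 = -288*3 = -864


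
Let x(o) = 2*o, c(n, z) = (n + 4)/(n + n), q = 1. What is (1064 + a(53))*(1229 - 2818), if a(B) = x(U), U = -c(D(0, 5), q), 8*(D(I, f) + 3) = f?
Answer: -32143881/19 ≈ -1.6918e+6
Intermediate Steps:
D(I, f) = -3 + f/8
c(n, z) = (4 + n)/(2*n) (c(n, z) = (4 + n)/((2*n)) = (4 + n)*(1/(2*n)) = (4 + n)/(2*n))
U = 13/38 (U = -(4 + (-3 + (⅛)*5))/(2*(-3 + (⅛)*5)) = -(4 + (-3 + 5/8))/(2*(-3 + 5/8)) = -(4 - 19/8)/(2*(-19/8)) = -(-8)*13/(2*19*8) = -1*(-13/38) = 13/38 ≈ 0.34211)
a(B) = 13/19 (a(B) = 2*(13/38) = 13/19)
(1064 + a(53))*(1229 - 2818) = (1064 + 13/19)*(1229 - 2818) = (20229/19)*(-1589) = -32143881/19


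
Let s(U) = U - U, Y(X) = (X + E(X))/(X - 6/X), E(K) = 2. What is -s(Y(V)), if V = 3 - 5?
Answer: 0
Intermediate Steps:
V = -2
Y(X) = (2 + X)/(X - 6/X) (Y(X) = (X + 2)/(X - 6/X) = (2 + X)/(X - 6/X))
s(U) = 0
-s(Y(V)) = -1*0 = 0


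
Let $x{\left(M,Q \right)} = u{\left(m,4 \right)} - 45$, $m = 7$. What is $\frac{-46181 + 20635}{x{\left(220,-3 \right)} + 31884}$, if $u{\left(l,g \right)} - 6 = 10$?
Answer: $- \frac{25546}{31855} \approx -0.80195$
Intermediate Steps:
$u{\left(l,g \right)} = 16$ ($u{\left(l,g \right)} = 6 + 10 = 16$)
$x{\left(M,Q \right)} = -29$ ($x{\left(M,Q \right)} = 16 - 45 = -29$)
$\frac{-46181 + 20635}{x{\left(220,-3 \right)} + 31884} = \frac{-46181 + 20635}{-29 + 31884} = - \frac{25546}{31855}$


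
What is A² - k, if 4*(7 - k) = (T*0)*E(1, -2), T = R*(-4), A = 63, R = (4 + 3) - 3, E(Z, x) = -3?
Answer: 3962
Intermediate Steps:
R = 4 (R = 7 - 3 = 4)
T = -16 (T = 4*(-4) = -16)
k = 7 (k = 7 - (-16*0)*(-3)/4 = 7 - 0*(-3) = 7 - ¼*0 = 7 + 0 = 7)
A² - k = 63² - 1*7 = 3969 - 7 = 3962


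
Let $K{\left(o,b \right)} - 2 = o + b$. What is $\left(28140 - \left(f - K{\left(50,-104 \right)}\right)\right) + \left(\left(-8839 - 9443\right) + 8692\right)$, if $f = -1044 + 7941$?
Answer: $11601$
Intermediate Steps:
$f = 6897$
$K{\left(o,b \right)} = 2 + b + o$ ($K{\left(o,b \right)} = 2 + \left(o + b\right) = 2 + \left(b + o\right) = 2 + b + o$)
$\left(28140 - \left(f - K{\left(50,-104 \right)}\right)\right) + \left(\left(-8839 - 9443\right) + 8692\right) = \left(28140 + \left(\left(2 - 104 + 50\right) - 6897\right)\right) + \left(\left(-8839 - 9443\right) + 8692\right) = \left(28140 - 6949\right) + \left(-18282 + 8692\right) = \left(28140 - 6949\right) - 9590 = 21191 - 9590 = 11601$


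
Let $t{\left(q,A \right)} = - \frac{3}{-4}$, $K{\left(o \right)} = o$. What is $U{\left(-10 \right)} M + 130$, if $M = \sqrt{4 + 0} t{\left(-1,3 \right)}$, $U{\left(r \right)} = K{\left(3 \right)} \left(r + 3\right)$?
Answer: $\frac{197}{2} \approx 98.5$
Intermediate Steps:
$U{\left(r \right)} = 9 + 3 r$ ($U{\left(r \right)} = 3 \left(r + 3\right) = 3 \left(3 + r\right) = 9 + 3 r$)
$t{\left(q,A \right)} = \frac{3}{4}$ ($t{\left(q,A \right)} = \left(-3\right) \left(- \frac{1}{4}\right) = \frac{3}{4}$)
$M = \frac{3}{2}$ ($M = \sqrt{4 + 0} \cdot \frac{3}{4} = \sqrt{4} \cdot \frac{3}{4} = 2 \cdot \frac{3}{4} = \frac{3}{2} \approx 1.5$)
$U{\left(-10 \right)} M + 130 = \left(9 + 3 \left(-10\right)\right) \frac{3}{2} + 130 = \left(9 - 30\right) \frac{3}{2} + 130 = \left(-21\right) \frac{3}{2} + 130 = - \frac{63}{2} + 130 = \frac{197}{2}$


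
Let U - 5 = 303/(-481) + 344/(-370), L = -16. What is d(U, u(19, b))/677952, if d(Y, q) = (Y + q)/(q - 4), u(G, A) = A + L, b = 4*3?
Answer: 673/6521898240 ≈ 1.0319e-7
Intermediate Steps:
b = 12
U = 8274/2405 (U = 5 + (303/(-481) + 344/(-370)) = 5 + (303*(-1/481) + 344*(-1/370)) = 5 + (-303/481 - 172/185) = 5 - 3751/2405 = 8274/2405 ≈ 3.4403)
u(G, A) = -16 + A (u(G, A) = A - 16 = -16 + A)
d(Y, q) = (Y + q)/(-4 + q)
d(U, u(19, b))/677952 = ((8274/2405 + (-16 + 12))/(-4 + (-16 + 12)))/677952 = ((8274/2405 - 4)/(-4 - 4))*(1/677952) = (-1346/2405/(-8))*(1/677952) = -⅛*(-1346/2405)*(1/677952) = (673/9620)*(1/677952) = 673/6521898240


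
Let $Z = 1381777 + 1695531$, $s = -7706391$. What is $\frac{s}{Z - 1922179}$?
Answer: $- \frac{2568797}{385043} \approx -6.6715$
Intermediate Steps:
$Z = 3077308$
$\frac{s}{Z - 1922179} = - \frac{7706391}{3077308 - 1922179} = - \frac{7706391}{1155129} = \left(-7706391\right) \frac{1}{1155129} = - \frac{2568797}{385043}$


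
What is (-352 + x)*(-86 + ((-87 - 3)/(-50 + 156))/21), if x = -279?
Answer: 20142151/371 ≈ 54292.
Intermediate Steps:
(-352 + x)*(-86 + ((-87 - 3)/(-50 + 156))/21) = (-352 - 279)*(-86 + ((-87 - 3)/(-50 + 156))/21) = -631*(-86 - 90/106*(1/21)) = -631*(-86 - 90*1/106*(1/21)) = -631*(-86 - 45/53*1/21) = -631*(-86 - 15/371) = -631*(-31921/371) = 20142151/371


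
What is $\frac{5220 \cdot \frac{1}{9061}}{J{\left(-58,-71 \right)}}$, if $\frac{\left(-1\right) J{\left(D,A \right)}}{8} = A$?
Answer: $\frac{1305}{1286662} \approx 0.0010143$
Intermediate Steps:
$J{\left(D,A \right)} = - 8 A$
$\frac{5220 \cdot \frac{1}{9061}}{J{\left(-58,-71 \right)}} = \frac{5220 \cdot \frac{1}{9061}}{\left(-8\right) \left(-71\right)} = \frac{5220 \cdot \frac{1}{9061}}{568} = \frac{5220}{9061} \cdot \frac{1}{568} = \frac{1305}{1286662}$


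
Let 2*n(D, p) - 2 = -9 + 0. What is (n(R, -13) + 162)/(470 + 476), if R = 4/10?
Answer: 317/1892 ≈ 0.16755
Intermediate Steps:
R = 2/5 (R = 4*(1/10) = 2/5 ≈ 0.40000)
n(D, p) = -7/2 (n(D, p) = 1 + (-9 + 0)/2 = 1 + (1/2)*(-9) = 1 - 9/2 = -7/2)
(n(R, -13) + 162)/(470 + 476) = (-7/2 + 162)/(470 + 476) = (317/2)/946 = (317/2)*(1/946) = 317/1892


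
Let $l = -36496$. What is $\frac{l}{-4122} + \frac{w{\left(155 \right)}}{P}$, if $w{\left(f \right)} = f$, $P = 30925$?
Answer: $\frac{112927771}{12747285} \approx 8.859$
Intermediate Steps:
$\frac{l}{-4122} + \frac{w{\left(155 \right)}}{P} = - \frac{36496}{-4122} + \frac{155}{30925} = \left(-36496\right) \left(- \frac{1}{4122}\right) + 155 \cdot \frac{1}{30925} = \frac{18248}{2061} + \frac{31}{6185} = \frac{112927771}{12747285}$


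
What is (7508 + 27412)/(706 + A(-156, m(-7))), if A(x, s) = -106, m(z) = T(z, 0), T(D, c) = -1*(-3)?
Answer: 291/5 ≈ 58.200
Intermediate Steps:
T(D, c) = 3
m(z) = 3
(7508 + 27412)/(706 + A(-156, m(-7))) = (7508 + 27412)/(706 - 106) = 34920/600 = 34920*(1/600) = 291/5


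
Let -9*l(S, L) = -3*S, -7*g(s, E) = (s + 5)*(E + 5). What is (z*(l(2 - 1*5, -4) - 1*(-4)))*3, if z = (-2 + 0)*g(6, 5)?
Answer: 1980/7 ≈ 282.86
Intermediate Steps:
g(s, E) = -(5 + E)*(5 + s)/7 (g(s, E) = -(s + 5)*(E + 5)/7 = -(5 + s)*(5 + E)/7 = -(5 + E)*(5 + s)/7)
l(S, L) = S/3 (l(S, L) = -(-1)*S/3 = S/3)
z = 220/7 (z = (-2 + 0)*(-25/7 - 5/7*5 - 5/7*6 - 1/7*5*6) = -2*(-25/7 - 25/7 - 30/7 - 30/7) = -2*(-110/7) = 220/7 ≈ 31.429)
(z*(l(2 - 1*5, -4) - 1*(-4)))*3 = (220*((2 - 1*5)/3 - 1*(-4))/7)*3 = (220*((2 - 5)/3 + 4)/7)*3 = (220*((1/3)*(-3) + 4)/7)*3 = (220*(-1 + 4)/7)*3 = ((220/7)*3)*3 = (660/7)*3 = 1980/7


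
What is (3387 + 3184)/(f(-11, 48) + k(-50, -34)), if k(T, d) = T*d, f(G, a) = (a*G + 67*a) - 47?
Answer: 6571/4341 ≈ 1.5137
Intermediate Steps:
f(G, a) = -47 + 67*a + G*a (f(G, a) = (G*a + 67*a) - 47 = (67*a + G*a) - 47 = -47 + 67*a + G*a)
(3387 + 3184)/(f(-11, 48) + k(-50, -34)) = (3387 + 3184)/((-47 + 67*48 - 11*48) - 50*(-34)) = 6571/((-47 + 3216 - 528) + 1700) = 6571/(2641 + 1700) = 6571/4341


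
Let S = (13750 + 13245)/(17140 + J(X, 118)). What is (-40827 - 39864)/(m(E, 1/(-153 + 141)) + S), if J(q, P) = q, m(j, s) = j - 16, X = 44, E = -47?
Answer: 1386594144/1055597 ≈ 1313.6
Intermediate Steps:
m(j, s) = -16 + j
S = 26995/17184 (S = (13750 + 13245)/(17140 + 44) = 26995/17184 ≈ 1.5709)
(-40827 - 39864)/(m(E, 1/(-153 + 141)) + S) = (-40827 - 39864)/((-16 - 47) + 26995/17184) = -80691/(-63 + 26995/17184) = -80691/(-1055597/17184) = -80691*(-17184/1055597) = 1386594144/1055597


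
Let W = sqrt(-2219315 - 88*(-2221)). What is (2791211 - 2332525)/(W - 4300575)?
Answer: -58018045425/543969039838 - 229343*I*sqrt(7003)/543969039838 ≈ -0.10666 - 3.5282e-5*I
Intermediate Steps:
W = 17*I*sqrt(7003) (W = sqrt(-2219315 + 195448) = sqrt(-2023867) = 17*I*sqrt(7003) ≈ 1422.6*I)
(2791211 - 2332525)/(W - 4300575) = (2791211 - 2332525)/(17*I*sqrt(7003) - 4300575) = 458686/(-4300575 + 17*I*sqrt(7003))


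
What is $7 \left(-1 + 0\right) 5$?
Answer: $-35$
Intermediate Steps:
$7 \left(-1 + 0\right) 5 = 7 \left(\left(-1\right) 5\right) = 7 \left(-5\right) = -35$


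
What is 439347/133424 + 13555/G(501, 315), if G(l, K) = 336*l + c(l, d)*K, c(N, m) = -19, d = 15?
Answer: 73136987117/21661519824 ≈ 3.3764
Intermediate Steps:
G(l, K) = -19*K + 336*l (G(l, K) = 336*l - 19*K = -19*K + 336*l)
439347/133424 + 13555/G(501, 315) = 439347/133424 + 13555/(-19*315 + 336*501) = 439347*(1/133424) + 13555/(-5985 + 168336) = 439347/133424 + 13555/162351 = 73136987117/21661519824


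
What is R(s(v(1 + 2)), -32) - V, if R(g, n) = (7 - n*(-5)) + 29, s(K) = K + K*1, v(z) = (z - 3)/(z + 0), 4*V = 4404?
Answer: -1225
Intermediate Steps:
V = 1101 (V = (1/4)*4404 = 1101)
v(z) = (-3 + z)/z
s(K) = 2*K (s(K) = K + K = 2*K)
R(g, n) = 36 + 5*n (R(g, n) = (7 - (-5)*n) + 29 = (7 + 5*n) + 29 = 36 + 5*n)
R(s(v(1 + 2)), -32) - V = (36 + 5*(-32)) - 1*1101 = (36 - 160) - 1101 = -124 - 1101 = -1225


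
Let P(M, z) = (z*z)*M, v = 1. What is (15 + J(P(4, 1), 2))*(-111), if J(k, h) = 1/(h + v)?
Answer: -1702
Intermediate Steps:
P(M, z) = M*z² (P(M, z) = z²*M = M*z²)
J(k, h) = 1/(1 + h) (J(k, h) = 1/(h + 1) = 1/(1 + h))
(15 + J(P(4, 1), 2))*(-111) = (15 + 1/(1 + 2))*(-111) = (15 + 1/3)*(-111) = (15 + ⅓)*(-111) = (46/3)*(-111) = -1702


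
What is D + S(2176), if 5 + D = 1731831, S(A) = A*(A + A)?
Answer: 11201778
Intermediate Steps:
S(A) = 2*A² (S(A) = A*(2*A) = 2*A²)
D = 1731826 (D = -5 + 1731831 = 1731826)
D + S(2176) = 1731826 + 2*2176² = 1731826 + 2*4734976 = 1731826 + 9469952 = 11201778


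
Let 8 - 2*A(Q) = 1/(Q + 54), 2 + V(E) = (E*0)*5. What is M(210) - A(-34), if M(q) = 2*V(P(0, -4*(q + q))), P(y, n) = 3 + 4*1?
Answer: -319/40 ≈ -7.9750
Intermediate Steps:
P(y, n) = 7 (P(y, n) = 3 + 4 = 7)
V(E) = -2 (V(E) = -2 + (E*0)*5 = -2 + 0*5 = -2 + 0 = -2)
A(Q) = 4 - 1/(2*(54 + Q)) (A(Q) = 4 - 1/(2*(Q + 54)) = 4 - 1/(2*(54 + Q)))
M(q) = -4 (M(q) = 2*(-2) = -4)
M(210) - A(-34) = -4 - (431 + 8*(-34))/(2*(54 - 34)) = -4 - (431 - 272)/(2*20) = -4 - 159/(2*20) = -4 - 1*159/40 = -4 - 159/40 = -319/40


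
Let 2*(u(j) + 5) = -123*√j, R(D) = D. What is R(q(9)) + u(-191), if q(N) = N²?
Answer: 76 - 123*I*√191/2 ≈ 76.0 - 849.95*I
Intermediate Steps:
u(j) = -5 - 123*√j/2 (u(j) = -5 + (-123*√j)/2 = -5 - 123*√j/2)
R(q(9)) + u(-191) = 9² + (-5 - 123*I*√191/2) = 81 + (-5 - 123*I*√191/2) = 76 - 123*I*√191/2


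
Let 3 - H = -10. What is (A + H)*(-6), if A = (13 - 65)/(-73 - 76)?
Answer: -11934/149 ≈ -80.094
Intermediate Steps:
H = 13 (H = 3 - 1*(-10) = 3 + 10 = 13)
A = 52/149 (A = -52/(-149) = -52*(-1/149) = 52/149 ≈ 0.34899)
(A + H)*(-6) = (52/149 + 13)*(-6) = (1989/149)*(-6) = -11934/149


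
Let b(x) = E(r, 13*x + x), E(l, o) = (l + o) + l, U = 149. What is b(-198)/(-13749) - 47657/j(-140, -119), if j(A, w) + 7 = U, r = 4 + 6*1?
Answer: -654845309/1952358 ≈ -335.41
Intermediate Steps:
r = 10 (r = 4 + 6 = 10)
j(A, w) = 142 (j(A, w) = -7 + 149 = 142)
E(l, o) = o + 2*l
b(x) = 20 + 14*x (b(x) = (13*x + x) + 2*10 = 14*x + 20 = 20 + 14*x)
b(-198)/(-13749) - 47657/j(-140, -119) = (20 + 14*(-198))/(-13749) - 47657/142 = (20 - 2772)*(-1/13749) - 47657*1/142 = -2752*(-1/13749) - 47657/142 = 2752/13749 - 47657/142 = -654845309/1952358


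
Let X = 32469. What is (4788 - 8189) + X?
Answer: 29068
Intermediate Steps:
(4788 - 8189) + X = (4788 - 8189) + 32469 = -3401 + 32469 = 29068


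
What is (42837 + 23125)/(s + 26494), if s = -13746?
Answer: 32981/6374 ≈ 5.1743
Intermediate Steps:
(42837 + 23125)/(s + 26494) = (42837 + 23125)/(-13746 + 26494) = 65962/12748 = 65962*(1/12748) = 32981/6374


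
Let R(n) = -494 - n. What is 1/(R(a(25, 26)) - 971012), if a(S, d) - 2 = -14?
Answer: -1/971494 ≈ -1.0293e-6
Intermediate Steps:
a(S, d) = -12 (a(S, d) = 2 - 14 = -12)
1/(R(a(25, 26)) - 971012) = 1/((-494 - 1*(-12)) - 971012) = 1/((-494 + 12) - 971012) = 1/(-482 - 971012) = 1/(-971494) = -1/971494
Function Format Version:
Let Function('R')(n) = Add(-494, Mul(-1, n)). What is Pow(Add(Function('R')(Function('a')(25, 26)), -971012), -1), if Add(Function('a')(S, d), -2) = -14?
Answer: Rational(-1, 971494) ≈ -1.0293e-6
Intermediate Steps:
Function('a')(S, d) = -12 (Function('a')(S, d) = Add(2, -14) = -12)
Pow(Add(Function('R')(Function('a')(25, 26)), -971012), -1) = Pow(Add(Add(-494, Mul(-1, -12)), -971012), -1) = Pow(Add(Add(-494, 12), -971012), -1) = Pow(Add(-482, -971012), -1) = Pow(-971494, -1) = Rational(-1, 971494)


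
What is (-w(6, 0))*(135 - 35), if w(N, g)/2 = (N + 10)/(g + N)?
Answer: -1600/3 ≈ -533.33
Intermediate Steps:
w(N, g) = 2*(10 + N)/(N + g) (w(N, g) = 2*((N + 10)/(g + N)) = 2*((10 + N)/(N + g)) = 2*(10 + N)/(N + g))
(-w(6, 0))*(135 - 35) = (-2*(10 + 6)/(6 + 0))*(135 - 35) = -2*16/6*100 = -1*16/3*100 = -16/3*100 = -1600/3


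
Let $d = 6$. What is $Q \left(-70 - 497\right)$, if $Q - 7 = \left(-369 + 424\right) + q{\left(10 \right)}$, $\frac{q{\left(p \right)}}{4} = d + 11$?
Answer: $-73710$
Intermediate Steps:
$q{\left(p \right)} = 68$ ($q{\left(p \right)} = 4 \left(6 + 11\right) = 4 \cdot 17 = 68$)
$Q = 130$ ($Q = 7 + \left(\left(-369 + 424\right) + 68\right) = 7 + \left(55 + 68\right) = 7 + 123 = 130$)
$Q \left(-70 - 497\right) = 130 \left(-70 - 497\right) = 130 \left(-567\right) = -73710$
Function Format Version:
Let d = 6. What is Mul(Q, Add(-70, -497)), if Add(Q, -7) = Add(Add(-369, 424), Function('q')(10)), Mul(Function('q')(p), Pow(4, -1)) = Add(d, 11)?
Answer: -73710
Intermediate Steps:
Function('q')(p) = 68 (Function('q')(p) = Mul(4, Add(6, 11)) = Mul(4, 17) = 68)
Q = 130 (Q = Add(7, Add(Add(-369, 424), 68)) = Add(7, Add(55, 68)) = Add(7, 123) = 130)
Mul(Q, Add(-70, -497)) = Mul(130, Add(-70, -497)) = Mul(130, -567) = -73710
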